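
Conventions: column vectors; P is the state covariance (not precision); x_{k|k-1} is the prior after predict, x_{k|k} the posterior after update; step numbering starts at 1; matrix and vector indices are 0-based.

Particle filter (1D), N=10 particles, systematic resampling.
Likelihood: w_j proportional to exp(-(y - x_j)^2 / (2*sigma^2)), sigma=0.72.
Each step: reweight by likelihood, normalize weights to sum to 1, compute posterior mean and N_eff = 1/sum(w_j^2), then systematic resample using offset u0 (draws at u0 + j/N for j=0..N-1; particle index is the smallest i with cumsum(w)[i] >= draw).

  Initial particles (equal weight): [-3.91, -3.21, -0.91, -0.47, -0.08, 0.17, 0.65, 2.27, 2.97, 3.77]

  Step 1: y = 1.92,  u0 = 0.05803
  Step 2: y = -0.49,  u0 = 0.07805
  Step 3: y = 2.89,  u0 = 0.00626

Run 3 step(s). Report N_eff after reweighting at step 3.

N_eff = 10.0000

step 1: w=[0.0000, 0.0000, 0.0003, 0.0026, 0.0135, 0.0334, 0.1353, 0.5698, 0.2214, 0.0236]  mean=2.1312  Neff=2.5390  idx=[6, 6, 7, 7, 7, 7, 7, 8, 8, 8]
step 2: w=[0.4972, 0.4972, 0.0011, 0.0011, 0.0011, 0.0011, 0.0011, 0.0000, 0.0000, 0.0000]  mean=0.6592  Neff=2.0228  idx=[0, 0, 0, 0, 0, 1, 1, 1, 1, 1]
step 3: w=[0.1000, 0.1000, 0.1000, 0.1000, 0.1000, 0.1000, 0.1000, 0.1000, 0.1000, 0.1000]  mean=0.6500  Neff=10.0000  idx=[0, 1, 2, 3, 4, 5, 6, 7, 8, 9]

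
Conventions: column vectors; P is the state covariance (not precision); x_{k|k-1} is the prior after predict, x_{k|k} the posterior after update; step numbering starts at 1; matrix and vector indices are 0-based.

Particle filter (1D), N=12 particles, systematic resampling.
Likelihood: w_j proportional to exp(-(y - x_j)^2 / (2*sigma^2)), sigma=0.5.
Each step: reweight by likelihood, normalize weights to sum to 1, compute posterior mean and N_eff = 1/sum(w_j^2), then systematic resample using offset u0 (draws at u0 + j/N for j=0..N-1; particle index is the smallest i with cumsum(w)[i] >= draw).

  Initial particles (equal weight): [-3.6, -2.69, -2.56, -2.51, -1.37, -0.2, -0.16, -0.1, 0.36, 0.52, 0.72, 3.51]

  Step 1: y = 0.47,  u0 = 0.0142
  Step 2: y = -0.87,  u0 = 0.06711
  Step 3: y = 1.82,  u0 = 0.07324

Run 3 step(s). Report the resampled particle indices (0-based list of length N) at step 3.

resampled_idx = [9, 10, 10, 10, 11, 11, 11, 11, 11, 11, 11, 11]

step 1: w=[0.0000, 0.0000, 0.0000, 0.0000, 0.0003, 0.0962, 0.1067, 0.1233, 0.2304, 0.2349, 0.2083, 0.0000]  mean=0.3061  Neff=5.3342  idx=[5, 6, 6, 7, 8, 8, 8, 9, 9, 9, 10, 10]
step 2: w=[0.2449, 0.2193, 0.2193, 0.1836, 0.0292, 0.0292, 0.0292, 0.0126, 0.0126, 0.0126, 0.0038, 0.0038]  mean=-0.0808  Neff=5.1840  idx=[0, 0, 0, 1, 1, 2, 2, 2, 3, 3, 5, 9]
step 3: w=[0.0055, 0.0055, 0.0055, 0.0075, 0.0075, 0.0075, 0.0075, 0.0075, 0.0120, 0.0120, 0.2697, 0.6522]  mean=0.4245  Neff=2.0051  idx=[9, 10, 10, 10, 11, 11, 11, 11, 11, 11, 11, 11]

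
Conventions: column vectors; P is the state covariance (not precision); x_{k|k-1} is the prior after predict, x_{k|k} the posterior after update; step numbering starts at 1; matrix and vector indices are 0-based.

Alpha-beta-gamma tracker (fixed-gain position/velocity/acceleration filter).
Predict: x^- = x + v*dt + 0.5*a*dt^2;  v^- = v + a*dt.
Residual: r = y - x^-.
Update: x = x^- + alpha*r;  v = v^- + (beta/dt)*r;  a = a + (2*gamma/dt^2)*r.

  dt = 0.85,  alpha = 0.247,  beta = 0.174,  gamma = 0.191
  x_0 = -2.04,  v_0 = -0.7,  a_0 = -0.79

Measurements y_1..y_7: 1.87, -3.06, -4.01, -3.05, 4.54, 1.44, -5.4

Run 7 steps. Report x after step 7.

x_post = 0.6920

step 1: x_pred=-2.9204  r=4.7904  x^+=-1.7372  v^+=-0.3909  a^+=1.7428
step 2: x_pred=-1.4398  r=-1.6202  x^+=-1.8400  v^+=0.7588  a^+=0.8862
step 3: x_pred=-0.8749  r=-3.1351  x^+=-1.6493  v^+=0.8703  a^+=-0.7714
step 4: x_pred=-1.1882  r=-1.8618  x^+=-1.6481  v^+=-0.1666  a^+=-1.7558
step 5: x_pred=-2.4239  r=6.9639  x^+=-0.7038  v^+=-0.2334  a^+=1.9262
step 6: x_pred=-0.2064  r=1.6464  x^+=0.2002  v^+=1.7408  a^+=2.7967
step 7: x_pred=2.6902  r=-8.0902  x^+=0.6920  v^+=2.4619  a^+=-1.4808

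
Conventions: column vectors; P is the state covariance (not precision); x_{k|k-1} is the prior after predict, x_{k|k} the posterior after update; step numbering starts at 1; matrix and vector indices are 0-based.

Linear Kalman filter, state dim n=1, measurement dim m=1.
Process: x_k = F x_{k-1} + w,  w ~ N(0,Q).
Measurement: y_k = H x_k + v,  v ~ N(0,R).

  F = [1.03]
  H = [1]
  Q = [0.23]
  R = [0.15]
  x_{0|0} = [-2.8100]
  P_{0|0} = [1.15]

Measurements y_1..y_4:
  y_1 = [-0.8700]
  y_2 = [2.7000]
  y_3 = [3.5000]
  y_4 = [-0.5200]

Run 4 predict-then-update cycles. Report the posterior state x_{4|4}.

step 1: x^-=[-2.8943]  P^-=[1.4500]  S=[1.6000]  K=[0.9063]  nu=[2.0243]  x^+=[-1.0598]  P^+=[0.1359]
step 2: x^-=[-1.0916]  P^-=[0.3742]  S=[0.5242]  K=[0.7139]  nu=[3.7916]  x^+=[1.6151]  P^+=[0.1071]
step 3: x^-=[1.6635]  P^-=[0.3436]  S=[0.4936]  K=[0.6961]  nu=[1.8365]  x^+=[2.9419]  P^+=[0.1044]
step 4: x^-=[3.0302]  P^-=[0.3408]  S=[0.4908]  K=[0.6944]  nu=[-3.5502]  x^+=[0.5651]  P^+=[0.1042]

x_post = [0.5651]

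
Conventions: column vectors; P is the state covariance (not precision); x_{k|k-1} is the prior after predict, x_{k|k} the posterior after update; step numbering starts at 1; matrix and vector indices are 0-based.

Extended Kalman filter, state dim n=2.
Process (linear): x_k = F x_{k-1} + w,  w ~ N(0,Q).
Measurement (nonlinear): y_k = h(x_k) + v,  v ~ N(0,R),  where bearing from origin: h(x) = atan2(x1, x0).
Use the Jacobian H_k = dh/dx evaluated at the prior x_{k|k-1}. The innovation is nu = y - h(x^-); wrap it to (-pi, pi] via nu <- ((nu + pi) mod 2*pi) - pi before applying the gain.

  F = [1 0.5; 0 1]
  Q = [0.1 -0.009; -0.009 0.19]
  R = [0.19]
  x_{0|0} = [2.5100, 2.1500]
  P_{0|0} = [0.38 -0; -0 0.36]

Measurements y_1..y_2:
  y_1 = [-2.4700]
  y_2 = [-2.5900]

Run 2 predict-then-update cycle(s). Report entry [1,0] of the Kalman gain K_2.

step 1: x^-=[3.5850, 2.1500]  P^-=[0.5700 0.1710; 0.1710 0.5500]  H_jac=[-0.1230 0.2052]  S=[0.2131]  K=[-0.1644; 0.4307]  nu=[-3.0102]  x^+=[4.0800, 0.8536]  P^+=[0.5642 0.1861; 0.1861 0.5105]
step 2: x^-=[4.5068, 0.8536]  P^-=[0.9779 0.4323; 0.4323 0.7005]  H_jac=[-0.0406 0.2142]  S=[0.2162]  K=[0.2448; 0.6128]  nu=[-2.7772]  x^+=[3.8270, -0.8482]  P^+=[0.9650 0.3999; 0.3999 0.6193]

K[1,0] = 0.6128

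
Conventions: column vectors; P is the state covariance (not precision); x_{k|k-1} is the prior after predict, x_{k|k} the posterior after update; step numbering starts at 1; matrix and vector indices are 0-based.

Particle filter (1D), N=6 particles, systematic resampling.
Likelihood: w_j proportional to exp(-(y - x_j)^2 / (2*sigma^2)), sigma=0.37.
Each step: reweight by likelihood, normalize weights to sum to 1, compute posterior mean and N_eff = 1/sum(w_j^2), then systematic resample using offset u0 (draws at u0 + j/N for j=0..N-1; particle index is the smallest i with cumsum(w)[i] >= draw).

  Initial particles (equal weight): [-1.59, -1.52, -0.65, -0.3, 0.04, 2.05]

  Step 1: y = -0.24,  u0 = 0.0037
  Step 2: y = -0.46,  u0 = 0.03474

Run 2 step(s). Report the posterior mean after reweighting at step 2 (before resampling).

post_mean = -0.3976

step 1: w=[0.0006, 0.0011, 0.2371, 0.4323, 0.3290, 0.0000]  mean=-0.2732  Neff=2.8465  idx=[2, 2, 3, 3, 3, 4]
step 2: w=[0.1794, 0.1794, 0.1864, 0.1864, 0.1864, 0.0821]  mean=-0.3976  Neff=5.7044  idx=[0, 1, 2, 2, 3, 4]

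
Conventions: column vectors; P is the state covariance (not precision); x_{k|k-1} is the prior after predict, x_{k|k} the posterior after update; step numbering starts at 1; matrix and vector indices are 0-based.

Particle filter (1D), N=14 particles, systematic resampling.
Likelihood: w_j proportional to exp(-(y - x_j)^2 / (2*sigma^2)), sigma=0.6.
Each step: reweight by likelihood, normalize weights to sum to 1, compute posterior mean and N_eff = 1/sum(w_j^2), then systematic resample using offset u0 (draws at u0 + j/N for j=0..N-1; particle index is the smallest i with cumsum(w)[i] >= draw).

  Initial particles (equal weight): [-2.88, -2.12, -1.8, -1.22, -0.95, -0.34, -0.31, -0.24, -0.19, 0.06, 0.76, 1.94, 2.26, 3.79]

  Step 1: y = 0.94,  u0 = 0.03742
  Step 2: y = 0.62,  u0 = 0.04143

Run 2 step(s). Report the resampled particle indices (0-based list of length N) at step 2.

resampled_idx = [1, 2, 3, 4, 5, 6, 7, 7, 8, 9, 9, 10, 11, 11]

step 1: w=[0.0000, 0.0000, 0.0000, 0.0007, 0.0032, 0.0472, 0.0525, 0.0665, 0.0780, 0.1568, 0.4395, 0.1146, 0.0409, 0.0000]  mean=0.5912  Neff=4.0311  idx=[5, 7, 8, 9, 9, 9, 10, 10, 10, 10, 10, 10, 11, 12]
step 2: w=[0.0311, 0.0401, 0.0450, 0.0724, 0.0724, 0.0724, 0.1090, 0.1090, 0.1090, 0.1090, 0.1090, 0.1090, 0.0100, 0.0027]  mean=0.5065  Neff=10.9054  idx=[1, 2, 3, 4, 5, 6, 7, 7, 8, 9, 9, 10, 11, 11]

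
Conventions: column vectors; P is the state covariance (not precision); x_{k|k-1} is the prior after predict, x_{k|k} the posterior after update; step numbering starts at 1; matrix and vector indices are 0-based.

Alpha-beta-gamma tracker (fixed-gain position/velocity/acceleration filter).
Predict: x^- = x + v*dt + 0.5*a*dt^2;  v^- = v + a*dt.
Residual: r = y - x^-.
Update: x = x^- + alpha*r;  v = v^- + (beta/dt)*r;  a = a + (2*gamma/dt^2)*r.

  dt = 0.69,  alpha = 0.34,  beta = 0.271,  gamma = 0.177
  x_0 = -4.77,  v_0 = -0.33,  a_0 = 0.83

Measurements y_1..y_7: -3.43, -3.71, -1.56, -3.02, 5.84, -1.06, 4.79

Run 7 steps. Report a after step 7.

step 1: x_pred=-4.8001  r=1.3701  x^+=-4.3343  v^+=0.7808  a^+=1.8487
step 2: x_pred=-3.3554  r=-0.3546  x^+=-3.4760  v^+=1.9172  a^+=1.5851
step 3: x_pred=-1.7758  r=0.2158  x^+=-1.7024  v^+=3.0957  a^+=1.7455
step 4: x_pred=0.8491  r=-3.8691  x^+=-0.4664  v^+=2.7805  a^+=-1.1313
step 5: x_pred=1.1828  r=4.6572  x^+=2.7663  v^+=3.8290  a^+=2.3315
step 6: x_pred=5.9633  r=-7.0233  x^+=3.5754  v^+=2.6793  a^+=-2.8906
step 7: x_pred=4.7360  r=0.0540  x^+=4.7543  v^+=0.7060  a^+=-2.8504

a_post = -2.8504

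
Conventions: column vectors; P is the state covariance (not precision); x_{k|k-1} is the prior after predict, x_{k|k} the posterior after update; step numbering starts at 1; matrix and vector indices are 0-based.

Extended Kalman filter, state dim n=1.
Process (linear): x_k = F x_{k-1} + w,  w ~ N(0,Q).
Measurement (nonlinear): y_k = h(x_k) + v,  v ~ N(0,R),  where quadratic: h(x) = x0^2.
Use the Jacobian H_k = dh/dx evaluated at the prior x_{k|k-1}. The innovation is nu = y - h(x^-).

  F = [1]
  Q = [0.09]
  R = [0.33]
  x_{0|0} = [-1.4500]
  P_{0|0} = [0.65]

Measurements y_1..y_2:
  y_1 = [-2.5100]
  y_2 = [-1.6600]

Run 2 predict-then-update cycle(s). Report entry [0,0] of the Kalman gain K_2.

K[0,0] = 0.0463

step 1: x^-=[-1.4500]  P^-=[0.7400]  H_jac=[-2.9000]  S=[6.5534]  K=[-0.3275]  nu=[-4.6125]  x^+=[0.0604]  P^+=[0.0373]
step 2: x^-=[0.0604]  P^-=[0.1273]  H_jac=[0.1209]  S=[0.3319]  K=[0.0463]  nu=[-1.6637]  x^+=[-0.0167]  P^+=[0.1266]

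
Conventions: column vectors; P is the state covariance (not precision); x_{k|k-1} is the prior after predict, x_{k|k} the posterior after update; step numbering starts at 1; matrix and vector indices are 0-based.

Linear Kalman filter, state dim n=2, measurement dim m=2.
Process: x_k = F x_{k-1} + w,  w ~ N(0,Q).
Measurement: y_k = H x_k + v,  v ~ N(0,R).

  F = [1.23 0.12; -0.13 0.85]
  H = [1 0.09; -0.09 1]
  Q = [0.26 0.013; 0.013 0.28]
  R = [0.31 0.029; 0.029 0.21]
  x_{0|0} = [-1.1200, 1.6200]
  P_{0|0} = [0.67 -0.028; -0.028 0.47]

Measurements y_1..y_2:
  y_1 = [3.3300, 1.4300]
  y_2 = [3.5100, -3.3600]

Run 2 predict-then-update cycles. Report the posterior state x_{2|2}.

x_post = [3.6907, -1.6271]

step 1: x^-=[-1.1832, 1.5226]  P^-=[1.2721 -0.0750; -0.0750 0.6371]  S=[1.5738 -0.1026; -0.1026 0.8709]  K=[0.7960 -0.1239; 0.0372 0.7437]  nu=[4.3762, -0.1991]  x^+=[2.3247, 1.5375]  P^+=[0.2415 0.0188; 0.0188 0.1589]
step 2: x^-=[3.0439, 1.0046]  P^-=[0.6332 0.0100; 0.0100 0.3948]  S=[0.9481 0.0174; 0.0174 0.6081]  K=[0.6705 -0.0965; 0.0361 0.6467]  nu=[0.3757, -4.0907]  x^+=[3.6907, -1.6271]  P^+=[0.2035 0.0175; 0.0175 0.1384]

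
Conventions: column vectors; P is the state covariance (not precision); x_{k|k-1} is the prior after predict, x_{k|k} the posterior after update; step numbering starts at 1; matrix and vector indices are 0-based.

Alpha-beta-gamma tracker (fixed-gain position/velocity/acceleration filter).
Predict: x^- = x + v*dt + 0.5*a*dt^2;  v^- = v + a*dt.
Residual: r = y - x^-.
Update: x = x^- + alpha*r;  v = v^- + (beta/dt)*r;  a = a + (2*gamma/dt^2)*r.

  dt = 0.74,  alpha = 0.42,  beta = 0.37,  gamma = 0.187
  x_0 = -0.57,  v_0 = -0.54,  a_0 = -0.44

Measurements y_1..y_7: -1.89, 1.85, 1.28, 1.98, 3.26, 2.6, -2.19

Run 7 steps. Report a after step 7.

a_post = -9.1341

step 1: x_pred=-1.0901  r=-0.7999  x^+=-1.4260  v^+=-1.2656  a^+=-0.9863
step 2: x_pred=-2.6326  r=4.4826  x^+=-0.7499  v^+=0.2459  a^+=2.0752
step 3: x_pred=0.0002  r=1.2798  x^+=0.5377  v^+=2.4214  a^+=2.9493
step 4: x_pred=3.1371  r=-1.1571  x^+=2.6511  v^+=4.0253  a^+=2.1590
step 5: x_pred=6.2210  r=-2.9610  x^+=4.9774  v^+=4.1425  a^+=0.1367
step 6: x_pred=8.0803  r=-5.4803  x^+=5.7786  v^+=1.5036  a^+=-3.6062
step 7: x_pred=5.9038  r=-8.0938  x^+=2.5044  v^+=-5.2119  a^+=-9.1341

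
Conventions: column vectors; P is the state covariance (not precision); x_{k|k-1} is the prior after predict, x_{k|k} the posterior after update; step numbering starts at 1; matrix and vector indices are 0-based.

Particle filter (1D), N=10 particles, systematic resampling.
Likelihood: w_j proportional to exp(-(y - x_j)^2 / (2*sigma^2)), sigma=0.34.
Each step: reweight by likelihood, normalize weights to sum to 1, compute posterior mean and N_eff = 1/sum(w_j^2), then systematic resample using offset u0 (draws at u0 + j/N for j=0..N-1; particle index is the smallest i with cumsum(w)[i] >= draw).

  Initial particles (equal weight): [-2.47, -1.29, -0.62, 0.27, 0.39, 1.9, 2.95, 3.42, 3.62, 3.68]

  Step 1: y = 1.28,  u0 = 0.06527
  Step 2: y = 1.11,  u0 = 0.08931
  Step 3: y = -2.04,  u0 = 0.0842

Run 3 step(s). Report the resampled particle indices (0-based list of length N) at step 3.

resampled_idx = [0, 0, 0, 0, 0, 1, 1, 1, 1, 1]

step 1: w=[0.0000, 0.0000, 0.0000, 0.0518, 0.1388, 0.8094, 0.0000, 0.0000, 0.0000, 0.0000]  mean=1.6061  Neff=1.4769  idx=[4, 4, 5, 5, 5, 5, 5, 5, 5, 5]
step 2: w=[0.1416, 0.1416, 0.0896, 0.0896, 0.0896, 0.0896, 0.0896, 0.0896, 0.0896, 0.0896]  mean=1.4725  Neff=9.5862  idx=[0, 1, 2, 3, 4, 5, 6, 7, 8, 9]
step 3: w=[0.5000, 0.5000, 0.0000, 0.0000, 0.0000, 0.0000, 0.0000, 0.0000, 0.0000, 0.0000]  mean=0.3900  Neff=2.0000  idx=[0, 0, 0, 0, 0, 1, 1, 1, 1, 1]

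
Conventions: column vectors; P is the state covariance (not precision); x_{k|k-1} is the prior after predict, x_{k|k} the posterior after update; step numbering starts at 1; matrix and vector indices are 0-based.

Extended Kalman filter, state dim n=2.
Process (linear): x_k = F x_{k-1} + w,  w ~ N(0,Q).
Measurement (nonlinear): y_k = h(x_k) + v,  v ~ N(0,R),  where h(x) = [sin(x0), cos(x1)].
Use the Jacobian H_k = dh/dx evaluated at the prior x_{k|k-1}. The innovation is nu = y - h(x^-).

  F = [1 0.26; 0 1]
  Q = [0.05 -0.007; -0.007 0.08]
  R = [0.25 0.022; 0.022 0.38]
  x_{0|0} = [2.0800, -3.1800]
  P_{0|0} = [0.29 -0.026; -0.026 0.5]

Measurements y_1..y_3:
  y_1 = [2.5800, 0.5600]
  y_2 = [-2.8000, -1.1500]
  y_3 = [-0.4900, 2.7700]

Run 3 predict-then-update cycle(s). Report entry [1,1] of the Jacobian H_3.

H_jac[1,1] = -0.8921

step 1: x^-=[1.2532, -3.1800]  P^-=[0.3603 0.0970; 0.0970 0.5800]  H_jac=[0.3123 0.0000; 0.0000 -0.0384]  S=[0.2851 0.0208; 0.0208 0.3809]  K=[0.3969 -0.0315; 0.1110 -0.0645]  nu=[1.6300, 1.5593]  x^+=[1.8510, -3.0998]  P^+=[0.3155 0.0843; 0.0843 0.5752]
step 2: x^-=[1.0451, -3.0998]  P^-=[0.4482 0.2268; 0.2268 0.6552]  H_jac=[0.5018 0.0000; 0.0000 0.0418]  S=[0.3629 0.0268; 0.0268 0.3811]  K=[0.6212 -0.0187; 0.3100 0.0501]  nu=[-3.6650, -0.1509]  x^+=[-1.2289, -4.2435]  P^+=[0.3087 0.1566; 0.1566 0.6185]
step 3: x^-=[-2.3322, -4.2435]  P^-=[0.4819 0.3104; 0.3104 0.6985]  H_jac=[-0.6899 0.0000; 0.0000 -0.8921]  S=[0.4794 0.2131; 0.2131 0.9359]  K=[-0.6253 -0.1535; -0.1678 -0.6276]  nu=[0.2339, 3.2219]  x^+=[-2.9732, -6.3049]  P^+=[0.2315 0.0808; 0.0808 0.2715]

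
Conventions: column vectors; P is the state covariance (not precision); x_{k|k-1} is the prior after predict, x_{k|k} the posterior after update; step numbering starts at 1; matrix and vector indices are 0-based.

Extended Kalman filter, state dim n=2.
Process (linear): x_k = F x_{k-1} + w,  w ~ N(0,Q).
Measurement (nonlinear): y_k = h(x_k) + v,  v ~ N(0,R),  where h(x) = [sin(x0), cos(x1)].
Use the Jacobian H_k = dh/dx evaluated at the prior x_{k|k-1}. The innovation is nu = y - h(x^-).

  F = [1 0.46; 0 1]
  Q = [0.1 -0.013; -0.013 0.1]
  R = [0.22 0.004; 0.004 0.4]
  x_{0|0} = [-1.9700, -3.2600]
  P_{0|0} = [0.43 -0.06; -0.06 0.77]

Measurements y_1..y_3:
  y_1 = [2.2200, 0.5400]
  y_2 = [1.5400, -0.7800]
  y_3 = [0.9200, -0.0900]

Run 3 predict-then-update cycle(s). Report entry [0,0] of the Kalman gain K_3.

K[0,0] = 0.6659

step 1: x^-=[-3.4696, -3.2600]  P^-=[0.6377 0.2812; 0.2812 0.8700]  H_jac=[-0.9467 0.0000; 0.0000 -0.1181]  S=[0.7915 0.0354; 0.0354 0.4121]  K=[-0.7621 -0.0151; -0.3264 -0.2213]  nu=[1.8978, 1.5330]  x^+=[-4.9389, -4.2187]  P^+=[0.1772 0.0768; 0.0768 0.7604]
step 2: x^-=[-6.8795, -4.2187]  P^-=[0.5087 0.4136; 0.4136 0.8604]  H_jac=[0.8274 0.0000; 0.0000 -0.8806]  S=[0.5682 -0.2973; -0.2973 1.0672]  K=[0.6581 -0.1579; 0.2701 -0.6347]  nu=[2.1016, -0.3061]  x^+=[-5.4482, -3.4568]  P^+=[0.1742 0.0687; 0.0687 0.2871]
step 3: x^-=[-7.0383, -3.4568]  P^-=[0.3982 0.1878; 0.1878 0.3871]  H_jac=[0.7282 0.0000; 0.0000 -0.3100]  S=[0.4311 -0.0384; -0.0384 0.4372]  K=[0.6659 -0.0747; 0.2950 -0.2486]  nu=[1.6054, 0.8607]  x^+=[-6.0336, -3.1971]  P^+=[0.2008 0.0878; 0.0878 0.3169]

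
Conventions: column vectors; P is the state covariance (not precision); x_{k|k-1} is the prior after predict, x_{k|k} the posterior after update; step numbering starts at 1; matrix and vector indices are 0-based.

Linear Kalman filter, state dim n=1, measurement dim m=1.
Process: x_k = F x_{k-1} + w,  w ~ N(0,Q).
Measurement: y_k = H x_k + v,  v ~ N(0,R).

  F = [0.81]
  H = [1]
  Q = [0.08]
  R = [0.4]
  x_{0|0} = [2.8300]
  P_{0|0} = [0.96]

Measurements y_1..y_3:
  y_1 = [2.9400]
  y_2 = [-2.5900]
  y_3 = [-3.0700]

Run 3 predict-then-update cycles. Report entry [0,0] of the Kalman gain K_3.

K[0,0] = 0.3108

step 1: x^-=[2.2923]  P^-=[0.7099]  S=[1.1099]  K=[0.6396]  nu=[0.6477]  x^+=[2.7066]  P^+=[0.2558]
step 2: x^-=[2.1923]  P^-=[0.2479]  S=[0.6479]  K=[0.3826]  nu=[-4.7823]  x^+=[0.3627]  P^+=[0.1530]
step 3: x^-=[0.2938]  P^-=[0.1804]  S=[0.5804]  K=[0.3108]  nu=[-3.3638]  x^+=[-0.7518]  P^+=[0.1243]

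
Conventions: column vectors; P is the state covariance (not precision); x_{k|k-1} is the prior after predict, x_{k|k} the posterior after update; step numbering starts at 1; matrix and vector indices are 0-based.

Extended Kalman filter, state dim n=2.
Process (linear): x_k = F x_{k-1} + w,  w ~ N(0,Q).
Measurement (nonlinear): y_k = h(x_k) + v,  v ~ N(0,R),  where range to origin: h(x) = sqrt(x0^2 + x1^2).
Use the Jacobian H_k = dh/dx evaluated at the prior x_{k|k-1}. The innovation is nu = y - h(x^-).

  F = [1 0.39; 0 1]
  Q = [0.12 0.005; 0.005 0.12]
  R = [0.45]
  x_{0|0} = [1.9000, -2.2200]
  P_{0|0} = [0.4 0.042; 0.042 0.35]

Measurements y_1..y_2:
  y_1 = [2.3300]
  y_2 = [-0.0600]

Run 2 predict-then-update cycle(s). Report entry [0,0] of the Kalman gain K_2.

step 1: x^-=[1.0342, -2.2200]  P^-=[0.6060 0.1835; 0.1835 0.4700]  H_jac=[0.4223 -0.9065]  S=[0.8038]  K=[0.1114; -0.4336]  nu=[-0.1191]  x^+=[1.0209, -2.1684]  P^+=[0.5960 0.2223; 0.2223 0.3189]
step 2: x^-=[0.1753, -2.1684]  P^-=[0.9379 0.3517; 0.3517 0.4389]  H_jac=[0.0806 -0.9967]  S=[0.8356]  K=[-0.3291; -0.4896]  nu=[-2.2354]  x^+=[0.9109, -1.0740]  P^+=[0.8474 0.2171; 0.2171 0.2386]

K[0,0] = -0.3291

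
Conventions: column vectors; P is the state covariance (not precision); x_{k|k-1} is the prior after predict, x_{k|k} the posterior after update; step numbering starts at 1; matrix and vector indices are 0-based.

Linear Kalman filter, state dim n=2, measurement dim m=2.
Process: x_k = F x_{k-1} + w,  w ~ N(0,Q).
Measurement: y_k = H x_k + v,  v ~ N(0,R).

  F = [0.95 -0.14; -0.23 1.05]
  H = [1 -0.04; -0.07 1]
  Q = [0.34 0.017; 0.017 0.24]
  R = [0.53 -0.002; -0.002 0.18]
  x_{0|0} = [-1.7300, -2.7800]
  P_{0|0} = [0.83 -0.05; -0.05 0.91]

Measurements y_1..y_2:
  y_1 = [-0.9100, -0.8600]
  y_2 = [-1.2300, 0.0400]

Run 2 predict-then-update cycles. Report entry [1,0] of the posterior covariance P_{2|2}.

step 1: x^-=[-1.2543, -2.5211]  P^-=[1.1202 -0.3496; -0.3496 1.3113]  S=[1.6803 -0.4835; -0.4835 1.5458]  K=[0.6542 -0.0723; 0.0103 0.8674]  nu=[0.2435, 1.5733]  x^+=[-1.2088, -1.1539]  P^+=[0.3473 0.0100; 0.0100 0.1568]
step 2: x^-=[-0.9868, -0.9336]  P^-=[0.6538 -0.0716; -0.0716 0.4264]  S=[1.1902 -0.1367; -0.1367 0.6197]  K=[0.5437 -0.0696; 0.0056 0.6975]  nu=[-0.2806, 0.9045]  x^+=[-1.2022, -0.3043]  P^+=[0.2886 0.0066; 0.0066 0.1260]

P_post[1,0] = 0.0066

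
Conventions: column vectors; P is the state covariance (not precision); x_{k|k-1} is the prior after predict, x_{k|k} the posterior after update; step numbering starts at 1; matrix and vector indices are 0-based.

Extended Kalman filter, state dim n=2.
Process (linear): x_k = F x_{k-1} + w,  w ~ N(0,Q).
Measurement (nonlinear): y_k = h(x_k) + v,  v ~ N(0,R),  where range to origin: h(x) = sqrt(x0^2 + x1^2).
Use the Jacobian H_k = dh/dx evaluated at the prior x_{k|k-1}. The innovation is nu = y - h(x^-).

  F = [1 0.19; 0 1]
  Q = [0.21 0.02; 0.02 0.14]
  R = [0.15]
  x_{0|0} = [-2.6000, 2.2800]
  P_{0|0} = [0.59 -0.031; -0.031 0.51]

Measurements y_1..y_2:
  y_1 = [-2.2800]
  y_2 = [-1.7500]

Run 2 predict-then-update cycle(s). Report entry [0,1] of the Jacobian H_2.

step 1: x^-=[-2.1668, 2.2800]  P^-=[0.8066 0.0859; 0.0859 0.6500]  H_jac=[-0.6889 0.7249]  S=[0.7885]  K=[-0.6257; 0.5225]  nu=[-5.4254]  x^+=[1.2280, -0.5546]  P^+=[0.4979 0.3437; 0.3437 0.4347]
step 2: x^-=[1.1226, -0.5546]  P^-=[0.8542 0.4463; 0.4463 0.5747]  H_jac=[0.8966 -0.4429]  S=[0.5949]  K=[0.9550; 0.2447]  nu=[-3.0021]  x^+=[-1.7445, -1.2891]  P^+=[0.3116 0.3073; 0.3073 0.5391]

H_jac[0,1] = -0.4429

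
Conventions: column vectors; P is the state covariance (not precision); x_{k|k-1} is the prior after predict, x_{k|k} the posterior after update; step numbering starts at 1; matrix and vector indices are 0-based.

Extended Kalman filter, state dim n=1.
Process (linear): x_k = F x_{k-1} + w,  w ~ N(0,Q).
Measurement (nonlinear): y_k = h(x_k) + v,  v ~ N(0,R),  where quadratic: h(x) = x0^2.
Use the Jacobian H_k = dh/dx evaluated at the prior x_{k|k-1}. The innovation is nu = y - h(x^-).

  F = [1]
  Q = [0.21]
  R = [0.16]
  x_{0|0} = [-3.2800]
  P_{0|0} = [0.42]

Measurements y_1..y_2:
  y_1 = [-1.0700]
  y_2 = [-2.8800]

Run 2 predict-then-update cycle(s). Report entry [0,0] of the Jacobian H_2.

step 1: x^-=[-3.2800]  P^-=[0.6300]  H_jac=[-6.5600]  S=[27.2712]  K=[-0.1515]  nu=[-11.8284]  x^+=[-1.4875]  P^+=[0.0037]
step 2: x^-=[-1.4875]  P^-=[0.2137]  H_jac=[-2.9749]  S=[2.0513]  K=[-0.3099]  nu=[-5.0926]  x^+=[0.0908]  P^+=[0.0167]

H_jac[0,0] = -2.9749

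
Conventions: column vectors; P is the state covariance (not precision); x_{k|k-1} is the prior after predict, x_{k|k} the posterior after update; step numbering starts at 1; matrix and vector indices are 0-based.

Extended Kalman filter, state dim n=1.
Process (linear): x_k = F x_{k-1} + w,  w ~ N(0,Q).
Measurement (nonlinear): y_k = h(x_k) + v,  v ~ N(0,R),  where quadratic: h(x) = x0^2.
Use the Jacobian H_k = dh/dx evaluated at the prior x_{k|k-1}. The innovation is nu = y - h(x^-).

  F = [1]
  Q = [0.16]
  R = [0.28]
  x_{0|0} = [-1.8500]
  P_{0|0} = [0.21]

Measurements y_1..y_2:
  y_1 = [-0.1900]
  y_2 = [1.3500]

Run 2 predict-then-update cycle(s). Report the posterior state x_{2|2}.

x_post = [-1.1085]

step 1: x^-=[-1.8500]  P^-=[0.3700]  H_jac=[-3.7000]  S=[5.3453]  K=[-0.2561]  nu=[-3.6125]  x^+=[-0.9248]  P^+=[0.0194]
step 2: x^-=[-0.9248]  P^-=[0.1794]  H_jac=[-1.8496]  S=[0.8937]  K=[-0.3713]  nu=[0.4948]  x^+=[-1.1085]  P^+=[0.0562]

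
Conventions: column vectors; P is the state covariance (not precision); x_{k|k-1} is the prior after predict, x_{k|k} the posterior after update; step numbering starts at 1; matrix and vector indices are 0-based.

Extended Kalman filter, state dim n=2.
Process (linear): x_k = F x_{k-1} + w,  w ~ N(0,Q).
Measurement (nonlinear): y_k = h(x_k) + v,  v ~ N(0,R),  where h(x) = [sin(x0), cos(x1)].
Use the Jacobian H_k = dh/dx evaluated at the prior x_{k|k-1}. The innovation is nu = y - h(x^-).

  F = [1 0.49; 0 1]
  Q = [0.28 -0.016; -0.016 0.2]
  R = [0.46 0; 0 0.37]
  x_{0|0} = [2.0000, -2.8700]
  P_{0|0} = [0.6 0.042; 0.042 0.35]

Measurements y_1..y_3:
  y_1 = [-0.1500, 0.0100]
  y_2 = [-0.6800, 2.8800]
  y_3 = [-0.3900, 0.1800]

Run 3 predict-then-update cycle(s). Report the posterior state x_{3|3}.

x_post = [-0.4614, -0.6209]

step 1: x^-=[0.5937, -2.8700]  P^-=[1.0052 0.1975; 0.1975 0.5500]  H_jac=[0.8289 0.0000; 0.0000 0.2683]  S=[1.1506 0.0439; 0.0439 0.4096]  K=[0.7221 0.0519; 0.1291 0.3464]  nu=[-0.7094, 0.9733]  x^+=[0.1319, -2.6244]  P^+=[0.4008 0.0716; 0.0716 0.4778]
step 2: x^-=[-1.1540, -2.6244]  P^-=[0.8657 0.2897; 0.2897 0.6778]  H_jac=[0.4048 0.0000; 0.0000 0.4945]  S=[0.6019 0.0580; 0.0580 0.5357]  K=[0.5624 0.2065; 0.1360 0.6109]  nu=[0.2344, 3.7492]  x^+=[-0.2478, -0.3023]  P^+=[0.6390 0.1546; 0.1546 0.4571]
step 3: x^-=[-0.3960, -0.3023]  P^-=[1.1802 0.3625; 0.3625 0.6571]  H_jac=[0.9226 0.0000; 0.0000 0.2977]  S=[1.4646 0.0996; 0.0996 0.4282]  K=[0.7380 0.0804; 0.2005 0.4102]  nu=[-0.0043, -0.7747]  x^+=[-0.4614, -0.6209]  P^+=[0.3679 0.1000; 0.1000 0.5098]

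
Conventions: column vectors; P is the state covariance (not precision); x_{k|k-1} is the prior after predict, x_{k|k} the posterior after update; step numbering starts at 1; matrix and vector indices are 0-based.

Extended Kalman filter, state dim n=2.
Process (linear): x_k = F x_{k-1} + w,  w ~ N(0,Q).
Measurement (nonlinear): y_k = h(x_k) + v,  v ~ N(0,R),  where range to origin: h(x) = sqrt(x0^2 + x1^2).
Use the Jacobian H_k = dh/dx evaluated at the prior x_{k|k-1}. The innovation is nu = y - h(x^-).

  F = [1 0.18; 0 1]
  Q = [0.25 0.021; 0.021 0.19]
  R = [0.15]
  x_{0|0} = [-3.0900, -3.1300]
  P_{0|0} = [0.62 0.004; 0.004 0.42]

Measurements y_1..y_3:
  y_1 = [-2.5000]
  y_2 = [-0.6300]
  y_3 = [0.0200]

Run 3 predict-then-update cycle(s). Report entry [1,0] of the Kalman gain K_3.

K[1,0] = 0.8368

step 1: x^-=[-3.6534, -3.1300]  P^-=[0.8850 0.1006; 0.1006 0.6100]  H_jac=[-0.7594 -0.6506]  S=[1.0180]  K=[-0.7245; -0.4649]  nu=[-7.3108]  x^+=[1.6433, 0.2687]  P^+=[0.3507 -0.2423; -0.2423 0.3900]
step 2: x^-=[1.6917, 0.2687]  P^-=[0.5261 -0.1511; -0.1511 0.5800]  H_jac=[0.9876 0.1569]  S=[0.6306]  K=[0.7864; -0.0923]  nu=[-2.3429]  x^+=[-0.1507, 0.4851]  P^+=[0.1362 -0.1053; -0.1053 0.5746]
step 3: x^-=[-0.0633, 0.4851]  P^-=[0.3669 0.0191; 0.0191 0.7646]  H_jac=[-0.1295 0.9916]  S=[0.9030]  K=[-0.0316; 0.8368]  nu=[-0.4692]  x^+=[-0.0485, 0.0924]  P^+=[0.3660 0.0430; 0.0430 0.1322]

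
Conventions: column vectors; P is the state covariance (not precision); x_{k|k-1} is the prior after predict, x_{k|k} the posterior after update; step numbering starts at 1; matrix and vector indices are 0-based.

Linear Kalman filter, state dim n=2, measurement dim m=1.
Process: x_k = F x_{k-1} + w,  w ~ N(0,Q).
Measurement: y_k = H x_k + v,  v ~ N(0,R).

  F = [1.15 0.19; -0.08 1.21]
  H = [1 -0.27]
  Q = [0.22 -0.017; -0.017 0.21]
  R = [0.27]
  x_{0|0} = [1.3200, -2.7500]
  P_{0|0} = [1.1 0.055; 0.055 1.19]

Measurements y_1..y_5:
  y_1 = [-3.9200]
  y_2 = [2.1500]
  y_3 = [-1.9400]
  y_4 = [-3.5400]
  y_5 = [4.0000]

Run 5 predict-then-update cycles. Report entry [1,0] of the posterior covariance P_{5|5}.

step 1: x^-=[0.9955, -3.4331]  P^-=[1.7417 0.2311; 0.2311 1.9487]  S=[2.0290]  K=[0.8277; -0.1454]  nu=[-5.8424]  x^+=[-3.8401, -2.5835]  P^+=[0.3518 0.4753; 0.4753 1.9058]
step 2: x^-=[-4.9070, -2.8188]  P^-=[0.9618 1.0429; 1.0429 2.9105]  S=[0.8808]  K=[0.7723; 0.2919]  nu=[6.2959]  x^+=[-0.0449, -0.9811]  P^+=[0.4365 0.8444; 0.8444 2.8354]
step 3: x^-=[-0.2381, -1.1835]  P^-=[1.2686 1.7568; 1.7568 4.2007]  S=[0.8962]  K=[0.8863; 0.6948]  nu=[-2.0215]  x^+=[-2.0297, -2.5880]  P^+=[0.5646 1.2050; 1.2050 3.7681]
step 4: x^-=[-2.8259, -2.9691]  P^-=[1.6293 2.4557; 2.4557 5.4971]  S=[0.9740]  K=[0.9921; 0.9974]  nu=[-1.5158]  x^+=[-4.3297, -4.4810]  P^+=[0.6707 1.4919; 1.4919 4.5281]
step 5: x^-=[-5.8305, -5.0756]  P^-=[1.9224 3.0156; 3.0156 6.5551]  S=[1.0418]  K=[1.0637; 1.1957]  nu=[8.4601]  x^+=[3.1684, 5.0403]  P^+=[0.7436 1.6905; 1.6905 5.0655]

P_post[1,0] = 1.6905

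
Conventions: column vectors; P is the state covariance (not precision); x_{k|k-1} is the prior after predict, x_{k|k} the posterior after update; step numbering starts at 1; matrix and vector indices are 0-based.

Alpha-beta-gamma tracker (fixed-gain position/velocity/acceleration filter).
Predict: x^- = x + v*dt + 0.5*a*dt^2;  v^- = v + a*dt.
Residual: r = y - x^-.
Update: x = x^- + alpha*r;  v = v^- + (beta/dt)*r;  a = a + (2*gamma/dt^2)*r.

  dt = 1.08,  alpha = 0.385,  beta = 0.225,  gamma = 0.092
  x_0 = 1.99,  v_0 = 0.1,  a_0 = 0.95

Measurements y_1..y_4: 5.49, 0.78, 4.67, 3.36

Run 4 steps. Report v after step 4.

step 1: x_pred=2.6520  r=2.8380  x^+=3.7447  v^+=1.7172  a^+=1.3977
step 2: x_pred=6.4144  r=-5.6344  x^+=4.2452  v^+=2.0529  a^+=0.5089
step 3: x_pred=6.7591  r=-2.0891  x^+=5.9548  v^+=2.1673  a^+=0.1793
step 4: x_pred=8.4000  r=-5.0400  x^+=6.4596  v^+=1.3109  a^+=-0.6158

v_post = 1.3109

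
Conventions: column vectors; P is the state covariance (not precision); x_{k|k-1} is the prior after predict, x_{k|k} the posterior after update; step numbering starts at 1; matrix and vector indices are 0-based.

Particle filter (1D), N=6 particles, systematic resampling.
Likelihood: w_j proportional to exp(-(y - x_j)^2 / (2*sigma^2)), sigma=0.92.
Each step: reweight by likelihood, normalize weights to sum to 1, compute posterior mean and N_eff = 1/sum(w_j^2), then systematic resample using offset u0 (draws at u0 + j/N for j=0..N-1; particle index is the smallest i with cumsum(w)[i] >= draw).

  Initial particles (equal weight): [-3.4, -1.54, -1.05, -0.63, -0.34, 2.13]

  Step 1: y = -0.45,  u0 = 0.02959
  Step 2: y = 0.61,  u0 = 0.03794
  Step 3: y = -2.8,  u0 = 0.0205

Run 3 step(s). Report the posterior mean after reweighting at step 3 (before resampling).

post_mean = -0.8691

step 1: w=[0.0018, 0.1500, 0.2447, 0.2970, 0.3006, 0.0059]  mean=-0.7707  Neff=3.8319  idx=[1, 2, 2, 3, 4, 4]
step 2: w=[0.0320, 0.0965, 0.0965, 0.1982, 0.2884, 0.2884]  mean=-0.5730  Neff=4.4393  idx=[1, 2, 3, 4, 4, 5]
step 3: w=[0.3459, 0.3459, 0.1308, 0.0592, 0.0592, 0.0592]  mean=-0.8691  Neff=3.7474  idx=[0, 0, 1, 1, 1, 3]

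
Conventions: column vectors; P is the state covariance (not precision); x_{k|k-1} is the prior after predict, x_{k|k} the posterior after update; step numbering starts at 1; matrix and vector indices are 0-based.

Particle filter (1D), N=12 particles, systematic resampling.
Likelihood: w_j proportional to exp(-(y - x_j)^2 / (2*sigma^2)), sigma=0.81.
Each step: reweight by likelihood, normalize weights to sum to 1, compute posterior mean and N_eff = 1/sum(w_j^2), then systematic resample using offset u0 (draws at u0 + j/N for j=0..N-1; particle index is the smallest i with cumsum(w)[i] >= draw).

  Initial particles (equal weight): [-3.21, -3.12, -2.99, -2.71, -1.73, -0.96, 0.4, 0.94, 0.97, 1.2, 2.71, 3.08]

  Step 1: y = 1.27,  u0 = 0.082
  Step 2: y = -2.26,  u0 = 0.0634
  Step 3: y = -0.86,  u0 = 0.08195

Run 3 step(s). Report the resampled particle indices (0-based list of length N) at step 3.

resampled_idx = [0, 1, 2, 2, 3, 4, 4, 5, 6, 6, 8, 11]

step 1: w=[0.0000, 0.0000, 0.0000, 0.0000, 0.0003, 0.0061, 0.1508, 0.2471, 0.2507, 0.2675, 0.0553, 0.0221]  mean=1.0685  Neff=4.5075  idx=[6, 7, 7, 7, 8, 8, 8, 9, 9, 9, 9, 11]
step 2: w=[0.6261, 0.0561, 0.0561, 0.0561, 0.0485, 0.0485, 0.0485, 0.0150, 0.0150, 0.0150, 0.0150, 0.0000]  mean=0.6219  Neff=2.4424  idx=[0, 0, 0, 0, 0, 0, 0, 1, 2, 4, 6, 9]
step 3: w=[0.1216, 0.1216, 0.1216, 0.1216, 0.1216, 0.1216, 0.1216, 0.0345, 0.0345, 0.0318, 0.0318, 0.0161]  mean=0.4864  Neff=9.2421  idx=[0, 1, 2, 2, 3, 4, 4, 5, 6, 6, 8, 11]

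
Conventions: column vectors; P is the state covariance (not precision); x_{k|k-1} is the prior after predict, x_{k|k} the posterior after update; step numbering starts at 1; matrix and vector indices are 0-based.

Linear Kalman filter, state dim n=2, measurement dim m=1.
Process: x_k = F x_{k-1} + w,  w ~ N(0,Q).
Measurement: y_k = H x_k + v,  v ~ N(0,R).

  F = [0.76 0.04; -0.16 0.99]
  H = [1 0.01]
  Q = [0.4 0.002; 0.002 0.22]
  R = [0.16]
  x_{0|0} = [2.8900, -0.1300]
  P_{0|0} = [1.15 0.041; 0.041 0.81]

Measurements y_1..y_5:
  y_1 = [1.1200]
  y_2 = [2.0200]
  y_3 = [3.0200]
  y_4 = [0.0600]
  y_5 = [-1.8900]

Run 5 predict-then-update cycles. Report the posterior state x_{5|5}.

step 1: x^-=[2.1912, -0.5911]  P^-=[1.0680 -0.0752; -0.0752 1.0303]  S=[1.2266]  K=[0.8701; -0.0529]  nu=[-1.0653]  x^+=[1.2643, -0.5348]  P^+=[0.1394 -0.0187; -0.0187 1.0269]
step 2: x^-=[0.9395, -0.7317]  P^-=[0.4810 0.0117; 0.0117 1.2360]  S=[0.6414]  K=[0.7502; 0.0376]  nu=[1.0878]  x^+=[1.7555, -0.6908]  P^+=[0.1201 -0.0063; -0.0063 1.2351]
step 3: x^-=[1.3066, -0.9648]  P^-=[0.4710 0.0316; 0.0316 1.4356]  S=[0.6317]  K=[0.7460; 0.0727]  nu=[1.7231]  x^+=[2.5920, -0.8395]  P^+=[0.1194 -0.0027; -0.0027 1.4322]
step 4: x^-=[1.9363, -1.2458]  P^-=[0.4711 0.0422; 0.0422 1.6276]  S=[0.6321]  K=[0.7459; 0.0925]  nu=[-1.8639]  x^+=[0.5460, -1.4182]  P^+=[0.1194 -0.0014; -0.0014 1.6222]
step 5: x^-=[0.3582, -1.4914]  P^-=[0.4715 0.0507; 0.0507 1.8134]  S=[0.6326]  K=[0.7460; 0.1087]  nu=[-2.2333]  x^+=[-1.3078, -1.7343]  P^+=[0.1194 -0.0007; -0.0007 1.8060]

x_post = [-1.3078, -1.7343]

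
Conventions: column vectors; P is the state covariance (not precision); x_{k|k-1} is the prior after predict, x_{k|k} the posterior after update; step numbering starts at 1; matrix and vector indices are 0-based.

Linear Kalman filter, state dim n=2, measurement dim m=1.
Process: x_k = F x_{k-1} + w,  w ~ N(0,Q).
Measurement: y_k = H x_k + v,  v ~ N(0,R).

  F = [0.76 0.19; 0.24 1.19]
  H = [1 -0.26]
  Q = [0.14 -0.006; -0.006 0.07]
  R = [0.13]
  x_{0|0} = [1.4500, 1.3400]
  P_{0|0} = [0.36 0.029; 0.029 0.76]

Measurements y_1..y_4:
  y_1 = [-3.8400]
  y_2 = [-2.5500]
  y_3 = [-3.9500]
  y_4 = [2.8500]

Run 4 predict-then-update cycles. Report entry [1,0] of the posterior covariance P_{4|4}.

step 1: x^-=[1.3566, 1.9426]  P^-=[0.3837 0.2591; 0.2591 1.1835]  S=[0.4590]  K=[0.6892; -0.1060]  nu=[-4.6915]  x^+=[-1.8770, 2.4400]  P^+=[0.1657 0.2926; 0.2926 1.1784]
step 2: x^-=[-0.9629, 2.4531]  P^-=[0.3627 0.5686; 0.5686 1.9154]  S=[0.3265]  K=[0.6581; 0.2163]  nu=[-0.9493]  x^+=[-1.5876, 2.2478]  P^+=[0.2213 0.5221; 0.5221 1.9001]
step 3: x^-=[-0.7795, 2.2939]  P^-=[0.4872 0.9600; 0.9600 3.0717]  S=[0.3257]  K=[0.7296; 0.4955]  nu=[-2.5741]  x^+=[-2.6577, 1.0184]  P^+=[0.3138 0.8423; 0.8423 2.9918]
step 4: x^-=[-1.8263, 0.5741]  P^-=[0.6725 1.5278; 1.5278 4.8058]  S=[0.3329]  K=[0.8269; 0.8360]  nu=[4.8256]  x^+=[2.1639, 4.6084]  P^+=[0.4449 1.2977; 1.2977 4.5731]

P_post[1,0] = 1.2977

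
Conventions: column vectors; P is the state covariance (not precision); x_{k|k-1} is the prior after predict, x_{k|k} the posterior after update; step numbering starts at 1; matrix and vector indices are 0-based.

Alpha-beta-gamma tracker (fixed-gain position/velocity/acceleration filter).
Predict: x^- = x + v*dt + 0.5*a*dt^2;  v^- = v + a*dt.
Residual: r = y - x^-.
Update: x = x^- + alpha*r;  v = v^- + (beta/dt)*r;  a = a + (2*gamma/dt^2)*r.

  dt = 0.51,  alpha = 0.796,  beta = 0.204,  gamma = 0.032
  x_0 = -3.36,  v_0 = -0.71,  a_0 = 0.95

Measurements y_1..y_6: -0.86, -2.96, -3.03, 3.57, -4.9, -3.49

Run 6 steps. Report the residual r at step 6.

step 1: x_pred=-3.5986  r=2.7386  x^+=-1.4187  v^+=0.8699  a^+=1.6238
step 2: x_pred=-0.7638  r=-2.1962  x^+=-2.5120  v^+=0.8196  a^+=1.0835
step 3: x_pred=-1.9531  r=-1.0769  x^+=-2.8103  v^+=0.9414  a^+=0.8185
step 4: x_pred=-2.2237  r=5.7937  x^+=2.3881  v^+=3.6763  a^+=2.2441
step 5: x_pred=4.5548  r=-9.4548  x^+=-2.9712  v^+=1.0389  a^+=-0.0824
step 6: x_pred=-2.4521  r=-1.0379  x^+=-3.2783  v^+=0.5817  a^+=-0.3378

resid = -1.0379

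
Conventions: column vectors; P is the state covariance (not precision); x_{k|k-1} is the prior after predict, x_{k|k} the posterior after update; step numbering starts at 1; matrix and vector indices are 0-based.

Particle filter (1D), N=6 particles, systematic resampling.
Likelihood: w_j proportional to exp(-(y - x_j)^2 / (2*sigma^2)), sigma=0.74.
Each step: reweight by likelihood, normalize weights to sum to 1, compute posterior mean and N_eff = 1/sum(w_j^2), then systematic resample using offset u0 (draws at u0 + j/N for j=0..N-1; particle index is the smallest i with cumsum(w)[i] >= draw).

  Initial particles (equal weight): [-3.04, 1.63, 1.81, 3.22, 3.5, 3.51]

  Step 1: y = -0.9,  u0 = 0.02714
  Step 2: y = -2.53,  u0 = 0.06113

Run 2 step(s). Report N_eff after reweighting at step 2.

step 1: w=[0.7876, 0.1493, 0.0631, 0.0000, 0.0000, 0.0000]  mean=-2.0366  Neff=1.5467  idx=[0, 0, 0, 0, 0, 1]
step 2: w=[0.2000, 0.2000, 0.2000, 0.2000, 0.2000, 0.0000]  mean=-3.0400  Neff=5.0000  idx=[0, 1, 1, 2, 3, 4]

N_eff = 5.0000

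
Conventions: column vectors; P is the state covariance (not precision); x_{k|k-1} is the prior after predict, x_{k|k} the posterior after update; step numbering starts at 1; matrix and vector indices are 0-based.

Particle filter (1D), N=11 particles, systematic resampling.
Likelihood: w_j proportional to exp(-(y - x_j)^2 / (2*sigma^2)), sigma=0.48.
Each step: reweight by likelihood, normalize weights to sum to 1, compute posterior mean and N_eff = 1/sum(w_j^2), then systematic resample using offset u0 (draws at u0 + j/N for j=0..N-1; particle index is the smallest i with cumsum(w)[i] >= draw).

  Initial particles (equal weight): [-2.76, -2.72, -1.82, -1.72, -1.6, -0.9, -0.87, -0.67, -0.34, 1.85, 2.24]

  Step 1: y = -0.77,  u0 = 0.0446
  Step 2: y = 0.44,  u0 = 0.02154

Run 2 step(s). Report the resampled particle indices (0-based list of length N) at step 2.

step 1: w=[0.0000, 0.0001, 0.0226, 0.0349, 0.0554, 0.2382, 0.2418, 0.2418, 0.1654, 0.0000, 0.0000]  mean=-0.8329  Neff=4.8601  idx=[3, 5, 5, 5, 6, 6, 6, 7, 7, 8, 8]
step 2: w=[0.0000, 0.0252, 0.0252, 0.0252, 0.0300, 0.0300, 0.0300, 0.0857, 0.0857, 0.3316, 0.3316]  mean=-0.4866  Neff=4.1817  idx=[1, 5, 7, 8, 9, 9, 9, 9, 10, 10, 10]

resampled_idx = [1, 5, 7, 8, 9, 9, 9, 9, 10, 10, 10]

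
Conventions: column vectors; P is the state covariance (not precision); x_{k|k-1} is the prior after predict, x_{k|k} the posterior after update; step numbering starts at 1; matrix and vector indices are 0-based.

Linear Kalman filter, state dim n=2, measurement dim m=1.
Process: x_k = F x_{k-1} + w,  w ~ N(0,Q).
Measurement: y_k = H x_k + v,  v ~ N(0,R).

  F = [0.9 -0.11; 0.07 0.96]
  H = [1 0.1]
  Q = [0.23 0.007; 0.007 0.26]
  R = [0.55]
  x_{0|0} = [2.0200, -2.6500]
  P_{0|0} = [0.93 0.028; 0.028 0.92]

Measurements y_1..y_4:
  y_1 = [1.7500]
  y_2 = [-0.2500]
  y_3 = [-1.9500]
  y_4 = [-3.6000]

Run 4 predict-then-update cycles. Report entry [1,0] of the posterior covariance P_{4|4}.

P_post[1,0] = -0.2229

step 1: x^-=[2.1095, -2.4026]  P^-=[0.9889 -0.0076; -0.0076 1.1162]  S=[1.5485]  K=[0.6381; 0.0672]  nu=[-0.1192]  x^+=[2.0334, -2.4106]  P^+=[0.3584 -0.0740; -0.0740 1.1092]
step 2: x^-=[2.0952, -2.1718]  P^-=[0.5483 -0.1509; -0.1509 1.2741]  S=[1.0809]  K=[0.4933; -0.0217]  nu=[-2.1281]  x^+=[1.0454, -2.1256]  P^+=[0.2853 -0.1393; -0.1393 1.2735]
step 3: x^-=[1.1747, -1.9674]  P^-=[0.5041 -0.2288; -0.2288 1.4164]  S=[1.0225]  K=[0.4706; -0.0853]  nu=[-2.9279]  x^+=[-0.2032, -1.7178]  P^+=[0.2776 -0.1878; -0.1878 1.4089]
step 4: x^-=[0.0060, -1.6633]  P^-=[0.5091 -0.2851; -0.2851 1.5346]  S=[1.0174]  K=[0.4724; -0.1294]  nu=[-3.4397]  x^+=[-1.6187, -1.2183]  P^+=[0.2821 -0.2229; -0.2229 1.5176]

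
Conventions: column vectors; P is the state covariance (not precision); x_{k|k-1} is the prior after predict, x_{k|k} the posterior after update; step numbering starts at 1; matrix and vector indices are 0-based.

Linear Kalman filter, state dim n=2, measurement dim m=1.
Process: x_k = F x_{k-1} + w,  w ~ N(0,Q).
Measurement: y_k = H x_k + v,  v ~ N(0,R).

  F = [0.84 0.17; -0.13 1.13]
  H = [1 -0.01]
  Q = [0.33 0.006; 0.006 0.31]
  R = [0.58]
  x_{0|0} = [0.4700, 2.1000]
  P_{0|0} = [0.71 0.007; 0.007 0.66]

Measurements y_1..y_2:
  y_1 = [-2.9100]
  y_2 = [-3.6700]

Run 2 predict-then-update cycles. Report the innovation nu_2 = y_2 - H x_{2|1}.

innov = [-2.8277]

step 1: x^-=[0.7518, 2.3119]  P^-=[0.8520 0.0617; 0.0617 1.1627]  S=[1.4309]  K=[0.5950; 0.0350]  nu=[-3.6387]  x^+=[-1.4133, 2.1845]  P^+=[0.3454 0.0319; 0.0319 1.1609]
step 2: x^-=[-0.8158, 2.6522]  P^-=[0.6164 0.2209; 0.2209 1.7889]  S=[1.1922]  K=[0.5152; 0.1703]  nu=[-2.8277]  x^+=[-2.2726, 2.1707]  P^+=[0.3000 0.1163; 0.1163 1.7543]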